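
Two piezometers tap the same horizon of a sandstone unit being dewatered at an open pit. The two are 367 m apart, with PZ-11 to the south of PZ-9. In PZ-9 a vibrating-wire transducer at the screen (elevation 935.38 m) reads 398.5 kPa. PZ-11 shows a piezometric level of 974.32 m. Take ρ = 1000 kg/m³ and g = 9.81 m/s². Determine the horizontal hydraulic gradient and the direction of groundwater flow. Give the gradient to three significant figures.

i ≈ 0.00458; groundwater flows toward the south

Pressure head at PZ-9: ψ = P/(ρg) = 398.5×1000 / (1000 × 9.81) = 40.62 m.
Total head at PZ-9: h = z + ψ = 935.38 + 40.62 = 976.00 m.
Total head at PZ-11: h = 974.32 m (water level in the piezometer is the total head).
Head difference: h(PZ-9) − h(PZ-11) = 976.00 − 974.32 = 1.68 m.
Hydraulic gradient: i = |Δh| / L = 1.68 / 367 = 0.00458.
Flow is from higher to lower head: from PZ-9 toward PZ-11, i.e. toward the south.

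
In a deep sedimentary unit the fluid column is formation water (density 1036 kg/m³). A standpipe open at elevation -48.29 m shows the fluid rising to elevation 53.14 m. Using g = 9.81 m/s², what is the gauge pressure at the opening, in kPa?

Pressure head ψ = h − z = 53.14 − (-48.29) = 101.43 m.
P = ρgψ = 1036 × 9.81 × 101.43 = 1030849 Pa ≈ 1030 kPa.

P ≈ 1030 kPa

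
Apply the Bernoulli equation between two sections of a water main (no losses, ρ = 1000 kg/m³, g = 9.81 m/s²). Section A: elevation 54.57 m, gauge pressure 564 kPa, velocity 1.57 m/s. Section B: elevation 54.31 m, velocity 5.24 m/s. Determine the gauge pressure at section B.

Pressure head at A: ψ₁ = P₁/(ρg) = 564×1000 / (1000 × 9.81) = 57.49 m.
Velocity heads: v₁²/2g = 1.57²/19.62 = 0.126 m; v₂²/2g = 5.24²/19.62 = 1.399 m.
Total head H = z₁ + ψ₁ + v₁²/2g = 54.57 + 57.49 + 0.126 = 112.19 m.
ψ₂ = H − z₂ − v₂²/2g = 112.19 − 54.31 − 1.399 = 56.48 m.
P₂ = ρgψ₂ = 1000 × 9.81 × 56.48 ≈ 554 kPa.

P₂ ≈ 554 kPa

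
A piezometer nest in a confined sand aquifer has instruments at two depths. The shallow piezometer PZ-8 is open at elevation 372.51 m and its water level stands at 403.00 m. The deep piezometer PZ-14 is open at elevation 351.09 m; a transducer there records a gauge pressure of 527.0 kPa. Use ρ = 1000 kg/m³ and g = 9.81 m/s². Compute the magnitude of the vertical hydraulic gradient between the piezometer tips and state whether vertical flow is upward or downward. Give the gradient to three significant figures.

|i_v| ≈ 0.0845; vertical flow is upward

Total head at PZ-8: h = 403.00 m (water level in the standpipe).
Pressure head at PZ-14: ψ = P/(ρg) = 527.0×1000 / (1000 × 9.81) = 53.72 m.
Total head at PZ-14: h = z + ψ = 351.09 + 53.72 = 404.81 m.
Δh = h(PZ-8) − h(PZ-14) = 403.00 − 404.81 = -1.81 m.
Vertical separation Δz = 372.51 − 351.09 = 21.42 m.
|i_v| = |Δh| / Δz = 1.81 / 21.42 = 0.0845.
Head is higher in the deep piezometer, so vertical flow is upward (discharge condition).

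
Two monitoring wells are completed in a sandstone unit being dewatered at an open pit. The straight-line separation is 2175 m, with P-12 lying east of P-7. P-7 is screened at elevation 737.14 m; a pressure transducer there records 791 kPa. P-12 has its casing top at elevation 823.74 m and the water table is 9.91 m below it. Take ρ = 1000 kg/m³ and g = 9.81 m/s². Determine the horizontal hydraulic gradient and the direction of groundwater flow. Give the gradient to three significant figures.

Pressure head at P-7: ψ = P/(ρg) = 791×1000 / (1000 × 9.81) = 80.63 m.
Total head at P-7: h = z + ψ = 737.14 + 80.63 = 817.77 m.
Total head at P-12: h = 823.74 − 9.91 = 813.83 m.
Head difference: h(P-7) − h(P-12) = 817.77 − 813.83 = 3.94 m.
Hydraulic gradient: i = |Δh| / L = 3.94 / 2175 = 0.00181.
Flow is from higher to lower head: from P-7 toward P-12, i.e. toward the east.

i ≈ 0.00181; groundwater flows toward the east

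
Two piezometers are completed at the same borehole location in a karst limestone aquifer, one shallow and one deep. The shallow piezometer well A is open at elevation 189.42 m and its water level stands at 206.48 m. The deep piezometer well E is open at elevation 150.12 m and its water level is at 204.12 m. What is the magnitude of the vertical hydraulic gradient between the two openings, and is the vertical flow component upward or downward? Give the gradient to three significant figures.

|i_v| ≈ 0.0601; vertical flow is downward

Total head at well A: h = 206.48 m (water level in the standpipe).
Total head at well E: h = 204.12 m.
Δh = h(well A) − h(well E) = 206.48 − 204.12 = 2.36 m.
Vertical separation Δz = 189.42 − 150.12 = 39.30 m.
|i_v| = |Δh| / Δz = 2.36 / 39.30 = 0.0601.
Head is higher in the shallow piezometer, so vertical flow is downward (recharge condition).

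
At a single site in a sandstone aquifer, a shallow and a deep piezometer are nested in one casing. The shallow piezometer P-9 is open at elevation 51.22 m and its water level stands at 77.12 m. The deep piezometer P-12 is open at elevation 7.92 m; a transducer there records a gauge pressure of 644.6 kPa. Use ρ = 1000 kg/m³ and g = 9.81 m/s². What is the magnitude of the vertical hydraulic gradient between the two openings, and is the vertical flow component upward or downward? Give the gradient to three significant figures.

|i_v| ≈ 0.0806; vertical flow is downward

Total head at P-9: h = 77.12 m (water level in the standpipe).
Pressure head at P-12: ψ = P/(ρg) = 644.6×1000 / (1000 × 9.81) = 65.71 m.
Total head at P-12: h = z + ψ = 7.92 + 65.71 = 73.63 m.
Δh = h(P-9) − h(P-12) = 77.12 − 73.63 = 3.49 m.
Vertical separation Δz = 51.22 − 7.92 = 43.30 m.
|i_v| = |Δh| / Δz = 3.49 / 43.30 = 0.0806.
Head is higher in the shallow piezometer, so vertical flow is downward (recharge condition).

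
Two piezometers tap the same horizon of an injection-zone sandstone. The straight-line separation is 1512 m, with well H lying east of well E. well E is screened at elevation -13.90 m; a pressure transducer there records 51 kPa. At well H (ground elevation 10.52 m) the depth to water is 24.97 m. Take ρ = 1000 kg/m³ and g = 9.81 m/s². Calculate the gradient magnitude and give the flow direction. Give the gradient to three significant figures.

Pressure head at well E: ψ = P/(ρg) = 51×1000 / (1000 × 9.81) = 5.20 m.
Total head at well E: h = z + ψ = -13.90 + 5.20 = -8.70 m.
Total head at well H: h = 10.52 − 24.97 = -14.45 m.
Head difference: h(well E) − h(well H) = -8.70 − (-14.45) = 5.75 m.
Hydraulic gradient: i = |Δh| / L = 5.75 / 1512 = 0.00380.
Flow is from higher to lower head: from well E toward well H, i.e. toward the east.

i ≈ 0.00380; groundwater flows toward the east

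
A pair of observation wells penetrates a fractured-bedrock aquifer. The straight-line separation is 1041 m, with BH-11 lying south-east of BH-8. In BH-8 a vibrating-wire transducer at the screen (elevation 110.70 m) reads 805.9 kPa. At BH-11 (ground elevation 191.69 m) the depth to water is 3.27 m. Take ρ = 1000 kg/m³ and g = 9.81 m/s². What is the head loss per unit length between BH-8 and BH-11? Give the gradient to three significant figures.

Pressure head at BH-8: ψ = P/(ρg) = 805.9×1000 / (1000 × 9.81) = 82.15 m.
Total head at BH-8: h = z + ψ = 110.70 + 82.15 = 192.85 m.
Total head at BH-11: h = 191.69 − 3.27 = 188.42 m.
Head difference: h(BH-8) − h(BH-11) = 192.85 − 188.42 = 4.43 m.
Hydraulic gradient: i = |Δh| / L = 4.43 / 1041 = 0.00426.

i ≈ 0.00426 m/m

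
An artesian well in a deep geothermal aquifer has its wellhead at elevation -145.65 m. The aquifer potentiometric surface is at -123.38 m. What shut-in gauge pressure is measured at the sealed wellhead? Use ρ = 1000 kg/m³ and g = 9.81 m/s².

Head above the cap: Δh = -123.38 − (-145.65) = 22.27 m.
P = ρgΔh = 1000 × 9.81 × 22.27 = 218469 Pa ≈ 218 kPa.

P ≈ 218 kPa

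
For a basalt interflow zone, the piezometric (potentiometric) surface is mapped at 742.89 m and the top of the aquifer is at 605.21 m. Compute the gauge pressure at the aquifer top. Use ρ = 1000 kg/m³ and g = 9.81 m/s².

Pressure head at the aquifer top: ψ = h − z = 742.89 − 605.21 = 137.68 m.
P = ρgψ = 1000 × 9.81 × 137.68 = 1350641 Pa ≈ 1350 kPa.

P ≈ 1350 kPa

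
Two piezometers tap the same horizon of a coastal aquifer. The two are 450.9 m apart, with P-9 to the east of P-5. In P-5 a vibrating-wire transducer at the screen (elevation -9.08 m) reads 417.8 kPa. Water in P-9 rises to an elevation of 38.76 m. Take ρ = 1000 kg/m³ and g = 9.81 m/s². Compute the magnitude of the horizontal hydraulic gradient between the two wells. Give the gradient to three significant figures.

i ≈ 0.0116

Pressure head at P-5: ψ = P/(ρg) = 417.8×1000 / (1000 × 9.81) = 42.59 m.
Total head at P-5: h = z + ψ = -9.08 + 42.59 = 33.51 m.
Total head at P-9: h = 38.76 m (water level in the piezometer is the total head).
Head difference: h(P-5) − h(P-9) = 33.51 − 38.76 = -5.25 m.
Hydraulic gradient: i = |Δh| / L = 5.25 / 450.9 = 0.0116.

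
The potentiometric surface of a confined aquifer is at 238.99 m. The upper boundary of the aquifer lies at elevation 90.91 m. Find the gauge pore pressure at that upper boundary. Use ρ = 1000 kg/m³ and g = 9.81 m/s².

P ≈ 1450 kPa

Pressure head at the aquifer top: ψ = h − z = 238.99 − 90.91 = 148.08 m.
P = ρgψ = 1000 × 9.81 × 148.08 = 1452665 Pa ≈ 1450 kPa.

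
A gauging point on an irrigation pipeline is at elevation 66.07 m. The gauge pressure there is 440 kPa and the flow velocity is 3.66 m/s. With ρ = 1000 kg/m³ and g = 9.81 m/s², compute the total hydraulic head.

h ≈ 111.60 m

Pressure head ψ = P/(ρg) = 440×1000 / (1000 × 9.81) = 44.85 m.
Velocity head = v²/(2g) = 3.66² / (2 × 9.81) = 0.683 m.
h = z + ψ + v²/(2g) = 66.07 + 44.85 + 0.683 = 111.60 m.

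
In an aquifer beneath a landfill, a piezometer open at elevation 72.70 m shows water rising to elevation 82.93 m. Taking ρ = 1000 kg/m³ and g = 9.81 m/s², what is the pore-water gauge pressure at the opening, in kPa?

Pressure head ψ = h − z = 82.93 − 72.70 = 10.23 m.
P = ρgψ = 1000 × 9.81 × 10.23 = 100356 Pa ≈ 100 kPa.

P ≈ 100 kPa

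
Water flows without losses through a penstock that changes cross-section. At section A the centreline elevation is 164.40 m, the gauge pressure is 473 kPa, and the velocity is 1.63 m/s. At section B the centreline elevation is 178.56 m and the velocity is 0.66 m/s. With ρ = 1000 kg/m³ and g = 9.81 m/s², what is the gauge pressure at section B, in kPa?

P₂ ≈ 335 kPa

Pressure head at A: ψ₁ = P₁/(ρg) = 473×1000 / (1000 × 9.81) = 48.22 m.
Velocity heads: v₁²/2g = 1.63²/19.62 = 0.135 m; v₂²/2g = 0.66²/19.62 = 0.022 m.
Total head H = z₁ + ψ₁ + v₁²/2g = 164.40 + 48.22 + 0.135 = 212.75 m.
ψ₂ = H − z₂ − v₂²/2g = 212.75 − 178.56 − 0.022 = 34.17 m.
P₂ = ρgψ₂ = 1000 × 9.81 × 34.17 ≈ 335 kPa.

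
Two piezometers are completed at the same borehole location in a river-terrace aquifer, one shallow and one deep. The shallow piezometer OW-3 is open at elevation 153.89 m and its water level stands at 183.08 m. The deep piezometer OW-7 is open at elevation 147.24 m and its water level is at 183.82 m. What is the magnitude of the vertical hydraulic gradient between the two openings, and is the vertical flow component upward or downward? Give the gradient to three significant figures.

Total head at OW-3: h = 183.08 m (water level in the standpipe).
Total head at OW-7: h = 183.82 m.
Δh = h(OW-3) − h(OW-7) = 183.08 − 183.82 = -0.74 m.
Vertical separation Δz = 153.89 − 147.24 = 6.65 m.
|i_v| = |Δh| / Δz = 0.74 / 6.65 = 0.111.
Head is higher in the deep piezometer, so vertical flow is upward (discharge condition).

|i_v| ≈ 0.111; vertical flow is upward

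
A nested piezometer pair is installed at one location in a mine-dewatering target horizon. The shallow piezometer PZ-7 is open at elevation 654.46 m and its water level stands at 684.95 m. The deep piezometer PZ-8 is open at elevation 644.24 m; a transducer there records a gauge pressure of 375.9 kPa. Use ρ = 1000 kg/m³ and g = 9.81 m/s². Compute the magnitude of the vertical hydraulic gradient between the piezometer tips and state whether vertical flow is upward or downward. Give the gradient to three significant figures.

Total head at PZ-7: h = 684.95 m (water level in the standpipe).
Pressure head at PZ-8: ψ = P/(ρg) = 375.9×1000 / (1000 × 9.81) = 38.32 m.
Total head at PZ-8: h = z + ψ = 644.24 + 38.32 = 682.56 m.
Δh = h(PZ-7) − h(PZ-8) = 684.95 − 682.56 = 2.39 m.
Vertical separation Δz = 654.46 − 644.24 = 10.22 m.
|i_v| = |Δh| / Δz = 2.39 / 10.22 = 0.234.
Head is higher in the shallow piezometer, so vertical flow is downward (recharge condition).

|i_v| ≈ 0.234; vertical flow is downward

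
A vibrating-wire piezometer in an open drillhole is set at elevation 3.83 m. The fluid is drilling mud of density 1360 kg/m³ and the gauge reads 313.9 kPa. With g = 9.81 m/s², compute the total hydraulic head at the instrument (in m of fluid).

ψ = P/(ρg) = 313.9×1000 / (1360 × 9.81) = 23.53 m.
h = z + ψ = 3.83 + 23.53 = 27.36 m.

h ≈ 27.36 m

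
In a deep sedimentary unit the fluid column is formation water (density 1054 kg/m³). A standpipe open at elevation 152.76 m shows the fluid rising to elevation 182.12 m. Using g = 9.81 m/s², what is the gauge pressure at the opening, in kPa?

P ≈ 304 kPa

Pressure head ψ = h − z = 182.12 − 152.76 = 29.36 m.
P = ρgψ = 1054 × 9.81 × 29.36 = 303575 Pa ≈ 304 kPa.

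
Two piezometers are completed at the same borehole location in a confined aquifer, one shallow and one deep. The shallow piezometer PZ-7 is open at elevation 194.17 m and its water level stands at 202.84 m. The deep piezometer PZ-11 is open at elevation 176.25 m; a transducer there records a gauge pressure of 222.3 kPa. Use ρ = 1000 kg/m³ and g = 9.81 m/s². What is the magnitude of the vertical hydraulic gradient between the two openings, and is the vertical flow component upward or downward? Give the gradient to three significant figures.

Total head at PZ-7: h = 202.84 m (water level in the standpipe).
Pressure head at PZ-11: ψ = P/(ρg) = 222.3×1000 / (1000 × 9.81) = 22.66 m.
Total head at PZ-11: h = z + ψ = 176.25 + 22.66 = 198.91 m.
Δh = h(PZ-7) − h(PZ-11) = 202.84 − 198.91 = 3.93 m.
Vertical separation Δz = 194.17 − 176.25 = 17.92 m.
|i_v| = |Δh| / Δz = 3.93 / 17.92 = 0.219.
Head is higher in the shallow piezometer, so vertical flow is downward (recharge condition).

|i_v| ≈ 0.219; vertical flow is downward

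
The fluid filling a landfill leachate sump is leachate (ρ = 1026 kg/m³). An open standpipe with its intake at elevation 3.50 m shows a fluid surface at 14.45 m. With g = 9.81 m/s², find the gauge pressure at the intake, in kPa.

P ≈ 110 kPa

Pressure head ψ = h − z = 14.45 − 3.50 = 10.95 m.
P = ρgψ = 1026 × 9.81 × 10.95 = 110212 Pa ≈ 110 kPa.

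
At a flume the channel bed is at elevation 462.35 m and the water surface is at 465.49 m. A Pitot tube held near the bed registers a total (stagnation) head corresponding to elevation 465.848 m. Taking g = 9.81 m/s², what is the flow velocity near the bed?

Near the bed, under hydrostatic conditions, the piezometric head (z + ψ) equals the free-surface elevation, 465.49 m.
Velocity head = total − piezometric = 465.848 − 465.49 = 0.358 m.
v = √(2g·h_v) = √(2 × 9.81 × 0.358) = 2.65 m/s.

v ≈ 2.65 m/s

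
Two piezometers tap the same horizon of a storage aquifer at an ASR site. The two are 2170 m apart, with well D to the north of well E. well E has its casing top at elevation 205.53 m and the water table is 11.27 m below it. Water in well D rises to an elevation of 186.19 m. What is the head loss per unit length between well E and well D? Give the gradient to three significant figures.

Total head at well E: h = 205.53 − 11.27 = 194.26 m.
Total head at well D: h = 186.19 m (water level in the piezometer is the total head).
Head difference: h(well E) − h(well D) = 194.26 − 186.19 = 8.07 m.
Hydraulic gradient: i = |Δh| / L = 8.07 / 2170 = 0.00372.

i ≈ 0.00372 m/m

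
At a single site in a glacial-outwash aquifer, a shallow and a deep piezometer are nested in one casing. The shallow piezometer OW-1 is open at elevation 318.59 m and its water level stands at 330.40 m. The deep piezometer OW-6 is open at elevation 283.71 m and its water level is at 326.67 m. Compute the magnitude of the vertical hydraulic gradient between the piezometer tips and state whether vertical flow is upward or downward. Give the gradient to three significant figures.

Total head at OW-1: h = 330.40 m (water level in the standpipe).
Total head at OW-6: h = 326.67 m.
Δh = h(OW-1) − h(OW-6) = 330.40 − 326.67 = 3.73 m.
Vertical separation Δz = 318.59 − 283.71 = 34.88 m.
|i_v| = |Δh| / Δz = 3.73 / 34.88 = 0.107.
Head is higher in the shallow piezometer, so vertical flow is downward (recharge condition).

|i_v| ≈ 0.107; vertical flow is downward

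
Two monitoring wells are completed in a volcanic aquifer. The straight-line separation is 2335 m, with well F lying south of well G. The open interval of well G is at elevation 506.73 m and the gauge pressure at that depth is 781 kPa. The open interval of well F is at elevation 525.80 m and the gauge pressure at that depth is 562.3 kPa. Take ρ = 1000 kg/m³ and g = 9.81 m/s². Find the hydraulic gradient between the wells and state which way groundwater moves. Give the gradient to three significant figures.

i ≈ 0.00138; groundwater flows toward the south

Pressure head at well G: ψ = P/(ρg) = 781×1000 / (1000 × 9.81) = 79.61 m.
Total head at well G: h = z + ψ = 506.73 + 79.61 = 586.34 m.
Pressure head at well F: ψ = P/(ρg) = 562.3×1000 / (1000 × 9.81) = 57.32 m.
Total head at well F: h = z + ψ = 525.80 + 57.32 = 583.12 m.
Head difference: h(well G) − h(well F) = 586.34 − 583.12 = 3.22 m.
Hydraulic gradient: i = |Δh| / L = 3.22 / 2335 = 0.00138.
Flow is from higher to lower head: from well G toward well F, i.e. toward the south.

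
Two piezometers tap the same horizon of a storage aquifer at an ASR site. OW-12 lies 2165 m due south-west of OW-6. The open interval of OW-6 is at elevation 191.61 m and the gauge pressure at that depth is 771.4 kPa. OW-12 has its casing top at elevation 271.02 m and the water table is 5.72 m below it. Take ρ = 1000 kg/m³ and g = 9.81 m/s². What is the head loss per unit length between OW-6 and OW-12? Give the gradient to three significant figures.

i ≈ 0.00228 m/m

Pressure head at OW-6: ψ = P/(ρg) = 771.4×1000 / (1000 × 9.81) = 78.63 m.
Total head at OW-6: h = z + ψ = 191.61 + 78.63 = 270.24 m.
Total head at OW-12: h = 271.02 − 5.72 = 265.30 m.
Head difference: h(OW-6) − h(OW-12) = 270.24 − 265.30 = 4.94 m.
Hydraulic gradient: i = |Δh| / L = 4.94 / 2165 = 0.00228.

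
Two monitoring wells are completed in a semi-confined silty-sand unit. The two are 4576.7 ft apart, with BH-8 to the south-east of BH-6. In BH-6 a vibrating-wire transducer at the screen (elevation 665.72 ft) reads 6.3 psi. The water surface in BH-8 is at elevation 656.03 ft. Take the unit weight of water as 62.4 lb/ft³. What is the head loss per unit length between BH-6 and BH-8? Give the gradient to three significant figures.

i ≈ 0.00529 ft/ft

Pressure head at BH-6: ψ = 144·P/γ = 144 × 6.3 / 62.4 = 14.54 ft.
Total head at BH-6: h = z + ψ = 665.72 + 14.54 = 680.26 ft.
Total head at BH-8: h = 656.03 ft (water level in the piezometer is the total head).
Head difference: h(BH-6) − h(BH-8) = 680.26 − 656.03 = 24.23 ft.
Hydraulic gradient: i = |Δh| / L = 24.23 / 4576.7 = 0.00529.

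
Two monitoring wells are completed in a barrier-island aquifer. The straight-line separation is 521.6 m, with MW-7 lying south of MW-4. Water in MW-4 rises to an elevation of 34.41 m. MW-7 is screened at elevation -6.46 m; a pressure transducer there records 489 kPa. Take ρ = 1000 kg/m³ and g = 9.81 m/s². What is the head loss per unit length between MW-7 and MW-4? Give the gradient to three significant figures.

i ≈ 0.0172 m/m

Total head at MW-4: h = 34.41 m (water level in the piezometer is the total head).
Pressure head at MW-7: ψ = P/(ρg) = 489×1000 / (1000 × 9.81) = 49.85 m.
Total head at MW-7: h = z + ψ = -6.46 + 49.85 = 43.39 m.
Head difference: h(MW-4) − h(MW-7) = 34.41 − 43.39 = -8.98 m.
Hydraulic gradient: i = |Δh| / L = 8.98 / 521.6 = 0.0172.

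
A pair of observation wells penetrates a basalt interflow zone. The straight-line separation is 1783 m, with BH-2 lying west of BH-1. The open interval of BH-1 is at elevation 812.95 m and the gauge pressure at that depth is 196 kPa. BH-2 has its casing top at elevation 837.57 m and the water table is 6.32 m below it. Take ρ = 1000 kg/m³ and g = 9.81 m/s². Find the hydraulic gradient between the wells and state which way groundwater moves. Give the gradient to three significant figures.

i ≈ 0.000942; groundwater flows toward the west

Pressure head at BH-1: ψ = P/(ρg) = 196×1000 / (1000 × 9.81) = 19.98 m.
Total head at BH-1: h = z + ψ = 812.95 + 19.98 = 832.93 m.
Total head at BH-2: h = 837.57 − 6.32 = 831.25 m.
Head difference: h(BH-1) − h(BH-2) = 832.93 − 831.25 = 1.68 m.
Hydraulic gradient: i = |Δh| / L = 1.68 / 1783 = 0.000942.
Flow is from higher to lower head: from BH-1 toward BH-2, i.e. toward the west.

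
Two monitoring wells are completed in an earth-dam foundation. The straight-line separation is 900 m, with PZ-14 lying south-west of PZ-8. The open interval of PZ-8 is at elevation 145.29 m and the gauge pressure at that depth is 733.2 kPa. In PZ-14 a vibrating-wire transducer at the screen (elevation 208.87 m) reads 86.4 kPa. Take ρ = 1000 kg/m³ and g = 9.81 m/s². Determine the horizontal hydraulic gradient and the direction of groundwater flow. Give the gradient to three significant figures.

Pressure head at PZ-8: ψ = P/(ρg) = 733.2×1000 / (1000 × 9.81) = 74.74 m.
Total head at PZ-8: h = z + ψ = 145.29 + 74.74 = 220.03 m.
Pressure head at PZ-14: ψ = P/(ρg) = 86.4×1000 / (1000 × 9.81) = 8.81 m.
Total head at PZ-14: h = z + ψ = 208.87 + 8.81 = 217.68 m.
Head difference: h(PZ-8) − h(PZ-14) = 220.03 − 217.68 = 2.35 m.
Hydraulic gradient: i = |Δh| / L = 2.35 / 900 = 0.00261.
Flow is from higher to lower head: from PZ-8 toward PZ-14, i.e. toward the south-west.

i ≈ 0.00261; groundwater flows toward the south-west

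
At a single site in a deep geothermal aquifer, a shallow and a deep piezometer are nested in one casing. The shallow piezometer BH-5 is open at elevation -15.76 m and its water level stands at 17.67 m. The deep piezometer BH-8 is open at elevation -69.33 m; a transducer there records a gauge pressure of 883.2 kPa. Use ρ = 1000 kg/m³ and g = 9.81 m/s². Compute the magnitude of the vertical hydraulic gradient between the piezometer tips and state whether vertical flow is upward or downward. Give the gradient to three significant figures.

|i_v| ≈ 0.0566; vertical flow is upward

Total head at BH-5: h = 17.67 m (water level in the standpipe).
Pressure head at BH-8: ψ = P/(ρg) = 883.2×1000 / (1000 × 9.81) = 90.03 m.
Total head at BH-8: h = z + ψ = -69.33 + 90.03 = 20.70 m.
Δh = h(BH-5) − h(BH-8) = 17.67 − 20.70 = -3.03 m.
Vertical separation Δz = -15.76 − (-69.33) = 53.57 m.
|i_v| = |Δh| / Δz = 3.03 / 53.57 = 0.0566.
Head is higher in the deep piezometer, so vertical flow is upward (discharge condition).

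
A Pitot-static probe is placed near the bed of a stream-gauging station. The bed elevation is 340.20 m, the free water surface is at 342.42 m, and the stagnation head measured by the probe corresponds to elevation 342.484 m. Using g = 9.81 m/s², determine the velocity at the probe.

v ≈ 1.12 m/s

Near the bed, under hydrostatic conditions, the piezometric head (z + ψ) equals the free-surface elevation, 342.42 m.
Velocity head = total − piezometric = 342.484 − 342.42 = 0.064 m.
v = √(2g·h_v) = √(2 × 9.81 × 0.064) = 1.12 m/s.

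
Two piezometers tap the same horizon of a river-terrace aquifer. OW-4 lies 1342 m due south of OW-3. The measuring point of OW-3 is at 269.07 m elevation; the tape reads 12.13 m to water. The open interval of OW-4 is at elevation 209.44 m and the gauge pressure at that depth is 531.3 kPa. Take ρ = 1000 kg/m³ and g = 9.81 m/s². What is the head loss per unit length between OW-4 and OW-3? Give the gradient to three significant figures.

i ≈ 0.00496 m/m

Total head at OW-3: h = 269.07 − 12.13 = 256.94 m.
Pressure head at OW-4: ψ = P/(ρg) = 531.3×1000 / (1000 × 9.81) = 54.16 m.
Total head at OW-4: h = z + ψ = 209.44 + 54.16 = 263.60 m.
Head difference: h(OW-3) − h(OW-4) = 256.94 − 263.60 = -6.66 m.
Hydraulic gradient: i = |Δh| / L = 6.66 / 1342 = 0.00496.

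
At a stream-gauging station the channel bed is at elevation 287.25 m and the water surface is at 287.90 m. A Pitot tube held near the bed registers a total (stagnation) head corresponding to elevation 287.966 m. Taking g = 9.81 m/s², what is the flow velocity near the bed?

v ≈ 1.14 m/s

Near the bed, under hydrostatic conditions, the piezometric head (z + ψ) equals the free-surface elevation, 287.90 m.
Velocity head = total − piezometric = 287.966 − 287.90 = 0.066 m.
v = √(2g·h_v) = √(2 × 9.81 × 0.066) = 1.14 m/s.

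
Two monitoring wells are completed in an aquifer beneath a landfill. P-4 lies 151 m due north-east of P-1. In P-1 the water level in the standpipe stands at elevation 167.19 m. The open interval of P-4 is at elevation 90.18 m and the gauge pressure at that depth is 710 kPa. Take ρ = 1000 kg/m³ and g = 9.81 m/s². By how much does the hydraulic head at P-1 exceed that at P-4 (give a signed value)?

Δh ≈ 4.63 m

Total head at P-1: h = 167.19 m (water level in the piezometer is the total head).
Pressure head at P-4: ψ = P/(ρg) = 710×1000 / (1000 × 9.81) = 72.38 m.
Total head at P-4: h = z + ψ = 90.18 + 72.38 = 162.56 m.
Head difference: h(P-1) − h(P-4) = 167.19 − 162.56 = 4.63 m.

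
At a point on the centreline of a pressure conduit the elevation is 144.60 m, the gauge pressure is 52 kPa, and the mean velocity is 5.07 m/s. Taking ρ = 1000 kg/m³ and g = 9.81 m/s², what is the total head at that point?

h ≈ 151.21 m

Pressure head ψ = P/(ρg) = 52×1000 / (1000 × 9.81) = 5.30 m.
Velocity head = v²/(2g) = 5.07² / (2 × 9.81) = 1.310 m.
h = z + ψ + v²/(2g) = 144.60 + 5.30 + 1.310 = 151.21 m.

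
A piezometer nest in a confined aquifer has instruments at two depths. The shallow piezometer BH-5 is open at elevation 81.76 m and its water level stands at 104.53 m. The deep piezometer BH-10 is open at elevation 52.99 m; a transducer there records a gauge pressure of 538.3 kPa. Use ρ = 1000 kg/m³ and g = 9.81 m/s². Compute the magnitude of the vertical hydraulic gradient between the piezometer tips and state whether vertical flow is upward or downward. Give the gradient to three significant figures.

|i_v| ≈ 0.116; vertical flow is upward

Total head at BH-5: h = 104.53 m (water level in the standpipe).
Pressure head at BH-10: ψ = P/(ρg) = 538.3×1000 / (1000 × 9.81) = 54.87 m.
Total head at BH-10: h = z + ψ = 52.99 + 54.87 = 107.86 m.
Δh = h(BH-5) − h(BH-10) = 104.53 − 107.86 = -3.33 m.
Vertical separation Δz = 81.76 − 52.99 = 28.77 m.
|i_v| = |Δh| / Δz = 3.33 / 28.77 = 0.116.
Head is higher in the deep piezometer, so vertical flow is upward (discharge condition).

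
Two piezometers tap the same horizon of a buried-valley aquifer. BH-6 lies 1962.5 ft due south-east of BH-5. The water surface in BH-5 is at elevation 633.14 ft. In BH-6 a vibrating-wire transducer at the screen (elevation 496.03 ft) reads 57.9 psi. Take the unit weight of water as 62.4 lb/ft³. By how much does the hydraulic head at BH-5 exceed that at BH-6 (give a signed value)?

Total head at BH-5: h = 633.14 ft (water level in the piezometer is the total head).
Pressure head at BH-6: ψ = 144·P/γ = 144 × 57.9 / 62.4 = 133.62 ft.
Total head at BH-6: h = z + ψ = 496.03 + 133.62 = 629.65 ft.
Head difference: h(BH-5) − h(BH-6) = 633.14 − 629.65 = 3.49 ft.

Δh ≈ 3.49 ft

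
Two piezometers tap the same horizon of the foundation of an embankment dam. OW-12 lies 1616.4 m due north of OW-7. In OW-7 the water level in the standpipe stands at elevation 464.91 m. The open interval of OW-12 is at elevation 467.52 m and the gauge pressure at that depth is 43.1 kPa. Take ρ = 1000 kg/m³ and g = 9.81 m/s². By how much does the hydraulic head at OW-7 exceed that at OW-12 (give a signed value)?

Δh ≈ -7.00 m

Total head at OW-7: h = 464.91 m (water level in the piezometer is the total head).
Pressure head at OW-12: ψ = P/(ρg) = 43.1×1000 / (1000 × 9.81) = 4.39 m.
Total head at OW-12: h = z + ψ = 467.52 + 4.39 = 471.91 m.
Head difference: h(OW-7) − h(OW-12) = 464.91 − 471.91 = -7.00 m.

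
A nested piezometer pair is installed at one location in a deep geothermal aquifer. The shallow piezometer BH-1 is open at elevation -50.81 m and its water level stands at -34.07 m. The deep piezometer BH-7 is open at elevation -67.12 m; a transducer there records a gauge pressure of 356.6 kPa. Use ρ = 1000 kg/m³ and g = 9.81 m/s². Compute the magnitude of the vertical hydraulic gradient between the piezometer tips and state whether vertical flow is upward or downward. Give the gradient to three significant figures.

Total head at BH-1: h = -34.07 m (water level in the standpipe).
Pressure head at BH-7: ψ = P/(ρg) = 356.6×1000 / (1000 × 9.81) = 36.35 m.
Total head at BH-7: h = z + ψ = -67.12 + 36.35 = -30.77 m.
Δh = h(BH-1) − h(BH-7) = -34.07 − (-30.77) = -3.30 m.
Vertical separation Δz = -50.81 − (-67.12) = 16.31 m.
|i_v| = |Δh| / Δz = 3.30 / 16.31 = 0.202.
Head is higher in the deep piezometer, so vertical flow is upward (discharge condition).

|i_v| ≈ 0.202; vertical flow is upward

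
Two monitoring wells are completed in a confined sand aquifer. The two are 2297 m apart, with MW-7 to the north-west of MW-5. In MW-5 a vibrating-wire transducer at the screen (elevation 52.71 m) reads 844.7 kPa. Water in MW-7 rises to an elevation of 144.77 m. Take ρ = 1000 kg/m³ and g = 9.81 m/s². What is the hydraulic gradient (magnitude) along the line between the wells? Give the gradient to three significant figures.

Pressure head at MW-5: ψ = P/(ρg) = 844.7×1000 / (1000 × 9.81) = 86.11 m.
Total head at MW-5: h = z + ψ = 52.71 + 86.11 = 138.82 m.
Total head at MW-7: h = 144.77 m (water level in the piezometer is the total head).
Head difference: h(MW-5) − h(MW-7) = 138.82 − 144.77 = -5.95 m.
Hydraulic gradient: i = |Δh| / L = 5.95 / 2297 = 0.00259.

i ≈ 0.00259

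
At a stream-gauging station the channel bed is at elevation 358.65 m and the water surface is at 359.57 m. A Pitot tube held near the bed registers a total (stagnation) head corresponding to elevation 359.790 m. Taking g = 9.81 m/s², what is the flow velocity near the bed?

v ≈ 2.08 m/s

Near the bed, under hydrostatic conditions, the piezometric head (z + ψ) equals the free-surface elevation, 359.57 m.
Velocity head = total − piezometric = 359.790 − 359.57 = 0.220 m.
v = √(2g·h_v) = √(2 × 9.81 × 0.220) = 2.08 m/s.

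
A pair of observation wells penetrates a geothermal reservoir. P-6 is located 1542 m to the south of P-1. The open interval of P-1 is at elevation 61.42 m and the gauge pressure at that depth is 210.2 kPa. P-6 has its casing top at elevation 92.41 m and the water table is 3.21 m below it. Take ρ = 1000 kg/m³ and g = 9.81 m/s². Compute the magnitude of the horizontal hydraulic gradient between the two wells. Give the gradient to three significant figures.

i ≈ 0.00412

Pressure head at P-1: ψ = P/(ρg) = 210.2×1000 / (1000 × 9.81) = 21.43 m.
Total head at P-1: h = z + ψ = 61.42 + 21.43 = 82.85 m.
Total head at P-6: h = 92.41 − 3.21 = 89.20 m.
Head difference: h(P-1) − h(P-6) = 82.85 − 89.20 = -6.35 m.
Hydraulic gradient: i = |Δh| / L = 6.35 / 1542 = 0.00412.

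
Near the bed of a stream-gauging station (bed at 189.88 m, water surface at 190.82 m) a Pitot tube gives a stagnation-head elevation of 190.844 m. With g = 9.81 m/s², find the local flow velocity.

v ≈ 0.686 m/s

Near the bed, under hydrostatic conditions, the piezometric head (z + ψ) equals the free-surface elevation, 190.82 m.
Velocity head = total − piezometric = 190.844 − 190.82 = 0.024 m.
v = √(2g·h_v) = √(2 × 9.81 × 0.024) = 0.686 m/s.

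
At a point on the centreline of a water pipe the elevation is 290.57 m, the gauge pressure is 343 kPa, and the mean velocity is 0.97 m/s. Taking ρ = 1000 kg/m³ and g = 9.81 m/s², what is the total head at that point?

Pressure head ψ = P/(ρg) = 343×1000 / (1000 × 9.81) = 34.96 m.
Velocity head = v²/(2g) = 0.97² / (2 × 9.81) = 0.048 m.
h = z + ψ + v²/(2g) = 290.57 + 34.96 + 0.048 = 325.58 m.

h ≈ 325.58 m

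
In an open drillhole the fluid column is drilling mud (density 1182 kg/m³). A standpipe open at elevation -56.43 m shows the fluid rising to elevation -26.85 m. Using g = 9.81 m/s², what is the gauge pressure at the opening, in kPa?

Pressure head ψ = h − z = -26.85 − (-56.43) = 29.58 m.
P = ρgψ = 1182 × 9.81 × 29.58 = 342993 Pa ≈ 343 kPa.

P ≈ 343 kPa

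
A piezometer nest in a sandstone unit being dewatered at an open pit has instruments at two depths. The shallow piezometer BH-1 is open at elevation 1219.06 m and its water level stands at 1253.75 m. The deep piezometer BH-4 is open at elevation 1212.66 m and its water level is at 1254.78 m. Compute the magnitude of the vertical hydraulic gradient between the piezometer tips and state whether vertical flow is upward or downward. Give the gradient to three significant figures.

Total head at BH-1: h = 1253.75 m (water level in the standpipe).
Total head at BH-4: h = 1254.78 m.
Δh = h(BH-1) − h(BH-4) = 1253.75 − 1254.78 = -1.03 m.
Vertical separation Δz = 1219.06 − 1212.66 = 6.40 m.
|i_v| = |Δh| / Δz = 1.03 / 6.40 = 0.161.
Head is higher in the deep piezometer, so vertical flow is upward (discharge condition).

|i_v| ≈ 0.161; vertical flow is upward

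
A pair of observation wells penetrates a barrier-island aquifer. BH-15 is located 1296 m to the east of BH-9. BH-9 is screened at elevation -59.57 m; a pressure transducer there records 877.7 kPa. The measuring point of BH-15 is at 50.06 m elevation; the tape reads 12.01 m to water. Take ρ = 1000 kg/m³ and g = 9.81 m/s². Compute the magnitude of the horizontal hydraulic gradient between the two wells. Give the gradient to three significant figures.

i ≈ 0.00629

Pressure head at BH-9: ψ = P/(ρg) = 877.7×1000 / (1000 × 9.81) = 89.47 m.
Total head at BH-9: h = z + ψ = -59.57 + 89.47 = 29.90 m.
Total head at BH-15: h = 50.06 − 12.01 = 38.05 m.
Head difference: h(BH-9) − h(BH-15) = 29.90 − 38.05 = -8.15 m.
Hydraulic gradient: i = |Δh| / L = 8.15 / 1296 = 0.00629.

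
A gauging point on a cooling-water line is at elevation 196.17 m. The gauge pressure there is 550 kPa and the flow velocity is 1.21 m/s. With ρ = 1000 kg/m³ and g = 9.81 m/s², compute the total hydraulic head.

h ≈ 252.31 m

Pressure head ψ = P/(ρg) = 550×1000 / (1000 × 9.81) = 56.07 m.
Velocity head = v²/(2g) = 1.21² / (2 × 9.81) = 0.075 m.
h = z + ψ + v²/(2g) = 196.17 + 56.07 + 0.075 = 252.31 m.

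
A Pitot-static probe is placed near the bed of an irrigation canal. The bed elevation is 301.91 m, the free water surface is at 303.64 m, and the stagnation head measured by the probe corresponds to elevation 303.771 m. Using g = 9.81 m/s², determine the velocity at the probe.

v ≈ 1.60 m/s

Near the bed, under hydrostatic conditions, the piezometric head (z + ψ) equals the free-surface elevation, 303.64 m.
Velocity head = total − piezometric = 303.771 − 303.64 = 0.131 m.
v = √(2g·h_v) = √(2 × 9.81 × 0.131) = 1.60 m/s.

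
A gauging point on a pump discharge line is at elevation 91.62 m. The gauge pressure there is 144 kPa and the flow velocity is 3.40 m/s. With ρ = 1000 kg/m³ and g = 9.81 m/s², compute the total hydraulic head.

h ≈ 106.89 m

Pressure head ψ = P/(ρg) = 144×1000 / (1000 × 9.81) = 14.68 m.
Velocity head = v²/(2g) = 3.40² / (2 × 9.81) = 0.589 m.
h = z + ψ + v²/(2g) = 91.62 + 14.68 + 0.589 = 106.89 m.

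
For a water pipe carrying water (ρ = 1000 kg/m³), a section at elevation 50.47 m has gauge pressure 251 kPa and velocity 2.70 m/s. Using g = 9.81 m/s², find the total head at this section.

h ≈ 76.43 m

Pressure head ψ = P/(ρg) = 251×1000 / (1000 × 9.81) = 25.59 m.
Velocity head = v²/(2g) = 2.70² / (2 × 9.81) = 0.372 m.
h = z + ψ + v²/(2g) = 50.47 + 25.59 + 0.372 = 76.43 m.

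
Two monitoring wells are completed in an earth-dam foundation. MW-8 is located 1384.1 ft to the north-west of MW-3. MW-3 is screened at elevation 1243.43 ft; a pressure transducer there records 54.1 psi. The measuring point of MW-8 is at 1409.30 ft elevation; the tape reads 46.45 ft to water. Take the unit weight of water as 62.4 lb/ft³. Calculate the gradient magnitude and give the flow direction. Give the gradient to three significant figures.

i ≈ 0.00392; groundwater flows toward the north-west

Pressure head at MW-3: ψ = 144·P/γ = 144 × 54.1 / 62.4 = 124.85 ft.
Total head at MW-3: h = z + ψ = 1243.43 + 124.85 = 1368.28 ft.
Total head at MW-8: h = 1409.30 − 46.45 = 1362.85 ft.
Head difference: h(MW-3) − h(MW-8) = 1368.28 − 1362.85 = 5.43 ft.
Hydraulic gradient: i = |Δh| / L = 5.43 / 1384.1 = 0.00392.
Flow is from higher to lower head: from MW-3 toward MW-8, i.e. toward the north-west.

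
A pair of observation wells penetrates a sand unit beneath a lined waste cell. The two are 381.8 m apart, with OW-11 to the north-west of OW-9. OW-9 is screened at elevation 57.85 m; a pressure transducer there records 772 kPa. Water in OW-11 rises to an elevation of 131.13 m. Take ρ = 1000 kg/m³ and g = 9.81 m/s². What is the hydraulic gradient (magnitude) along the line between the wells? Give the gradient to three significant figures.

i ≈ 0.0142

Pressure head at OW-9: ψ = P/(ρg) = 772×1000 / (1000 × 9.81) = 78.70 m.
Total head at OW-9: h = z + ψ = 57.85 + 78.70 = 136.55 m.
Total head at OW-11: h = 131.13 m (water level in the piezometer is the total head).
Head difference: h(OW-9) − h(OW-11) = 136.55 − 131.13 = 5.42 m.
Hydraulic gradient: i = |Δh| / L = 5.42 / 381.8 = 0.0142.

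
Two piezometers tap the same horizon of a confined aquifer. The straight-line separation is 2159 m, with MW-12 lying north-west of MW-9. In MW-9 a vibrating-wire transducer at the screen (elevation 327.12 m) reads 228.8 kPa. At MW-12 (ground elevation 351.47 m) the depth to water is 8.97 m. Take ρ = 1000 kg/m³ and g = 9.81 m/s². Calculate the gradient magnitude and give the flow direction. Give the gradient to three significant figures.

i ≈ 0.00368; groundwater flows toward the north-west

Pressure head at MW-9: ψ = P/(ρg) = 228.8×1000 / (1000 × 9.81) = 23.32 m.
Total head at MW-9: h = z + ψ = 327.12 + 23.32 = 350.44 m.
Total head at MW-12: h = 351.47 − 8.97 = 342.50 m.
Head difference: h(MW-9) − h(MW-12) = 350.44 − 342.50 = 7.94 m.
Hydraulic gradient: i = |Δh| / L = 7.94 / 2159 = 0.00368.
Flow is from higher to lower head: from MW-9 toward MW-12, i.e. toward the north-west.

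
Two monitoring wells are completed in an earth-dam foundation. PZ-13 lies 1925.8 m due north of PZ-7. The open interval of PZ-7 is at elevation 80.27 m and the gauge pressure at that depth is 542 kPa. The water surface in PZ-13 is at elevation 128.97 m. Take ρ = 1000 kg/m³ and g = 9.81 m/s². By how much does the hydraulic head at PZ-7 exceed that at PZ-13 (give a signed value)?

Δh ≈ 6.55 m

Pressure head at PZ-7: ψ = P/(ρg) = 542×1000 / (1000 × 9.81) = 55.25 m.
Total head at PZ-7: h = z + ψ = 80.27 + 55.25 = 135.52 m.
Total head at PZ-13: h = 128.97 m (water level in the piezometer is the total head).
Head difference: h(PZ-7) − h(PZ-13) = 135.52 − 128.97 = 6.55 m.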